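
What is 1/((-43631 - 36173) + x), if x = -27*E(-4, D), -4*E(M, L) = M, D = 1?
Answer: -1/79831 ≈ -1.2526e-5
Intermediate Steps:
E(M, L) = -M/4
x = -27 (x = -(-27)*(-4)/4 = -27*1 = -27)
1/((-43631 - 36173) + x) = 1/((-43631 - 36173) - 27) = 1/(-79804 - 27) = 1/(-79831) = -1/79831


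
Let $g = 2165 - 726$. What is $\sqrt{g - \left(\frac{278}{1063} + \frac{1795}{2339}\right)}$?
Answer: $\frac{2 \sqrt{2222373885977593}}{2486357} \approx 37.921$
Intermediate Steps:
$g = 1439$
$\sqrt{g - \left(\frac{278}{1063} + \frac{1795}{2339}\right)} = \sqrt{1439 - \left(\frac{278}{1063} + \frac{1795}{2339}\right)} = \sqrt{1439 - \frac{2558327}{2486357}} = \sqrt{\frac{3575309396}{2486357}} = \frac{2 \sqrt{2222373885977593}}{2486357}$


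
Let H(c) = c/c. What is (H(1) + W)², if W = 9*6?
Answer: 3025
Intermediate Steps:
H(c) = 1
W = 54
(H(1) + W)² = (1 + 54)² = 55² = 3025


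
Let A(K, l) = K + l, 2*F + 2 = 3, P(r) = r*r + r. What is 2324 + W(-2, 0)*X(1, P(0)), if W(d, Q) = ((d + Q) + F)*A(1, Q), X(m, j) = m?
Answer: 4645/2 ≈ 2322.5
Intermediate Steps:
P(r) = r + r**2 (P(r) = r**2 + r = r + r**2)
F = 1/2 (F = -1 + (1/2)*3 = -1 + 3/2 = 1/2 ≈ 0.50000)
W(d, Q) = (1 + Q)*(1/2 + Q + d) (W(d, Q) = ((d + Q) + 1/2)*(1 + Q) = ((Q + d) + 1/2)*(1 + Q) = (1/2 + Q + d)*(1 + Q) = (1 + Q)*(1/2 + Q + d))
2324 + W(-2, 0)*X(1, P(0)) = 2324 + ((1 + 0)*(1 + 2*0 + 2*(-2))/2)*1 = 2324 + ((1/2)*1*(1 + 0 - 4))*1 = 2324 + ((1/2)*1*(-3))*1 = 2324 - 3/2*1 = 2324 - 3/2 = 4645/2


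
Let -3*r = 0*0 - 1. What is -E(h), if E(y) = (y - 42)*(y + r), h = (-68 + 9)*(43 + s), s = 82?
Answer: -164093708/3 ≈ -5.4698e+7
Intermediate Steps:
r = 1/3 (r = -(0*0 - 1)/3 = -(0 - 1)/3 = -1/3*(-1) = 1/3 ≈ 0.33333)
h = -7375 (h = (-68 + 9)*(43 + 82) = -59*125 = -7375)
E(y) = (-42 + y)*(1/3 + y) (E(y) = (y - 42)*(y + 1/3) = (-42 + y)*(1/3 + y))
-E(h) = -(-14 + (-7375)**2 - 125/3*(-7375)) = -(-14 + 54390625 + 921875/3) = -1*164093708/3 = -164093708/3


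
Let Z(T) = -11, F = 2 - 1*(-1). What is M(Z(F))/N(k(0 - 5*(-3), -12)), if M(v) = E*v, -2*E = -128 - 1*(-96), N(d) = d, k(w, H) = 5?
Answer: -176/5 ≈ -35.200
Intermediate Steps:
F = 3 (F = 2 + 1 = 3)
E = 16 (E = -(-128 - 1*(-96))/2 = -(-128 + 96)/2 = -½*(-32) = 16)
M(v) = 16*v
M(Z(F))/N(k(0 - 5*(-3), -12)) = (16*(-11))/5 = -176*⅕ = -176/5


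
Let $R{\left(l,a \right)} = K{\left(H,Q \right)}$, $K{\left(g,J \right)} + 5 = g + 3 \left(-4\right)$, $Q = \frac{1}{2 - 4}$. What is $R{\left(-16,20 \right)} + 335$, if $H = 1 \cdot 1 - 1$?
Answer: $318$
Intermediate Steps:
$Q = - \frac{1}{2}$ ($Q = \frac{1}{-2} = - \frac{1}{2} \approx -0.5$)
$H = 0$ ($H = 1 - 1 = 0$)
$K{\left(g,J \right)} = -17 + g$ ($K{\left(g,J \right)} = -5 + \left(g + 3 \left(-4\right)\right) = -5 + \left(g - 12\right) = -5 + \left(-12 + g\right) = -17 + g$)
$R{\left(l,a \right)} = -17$ ($R{\left(l,a \right)} = -17 + 0 = -17$)
$R{\left(-16,20 \right)} + 335 = -17 + 335 = 318$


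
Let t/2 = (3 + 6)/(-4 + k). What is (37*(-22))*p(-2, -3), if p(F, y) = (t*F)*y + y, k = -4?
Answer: 13431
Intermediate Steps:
t = -9/4 (t = 2*((3 + 6)/(-4 - 4)) = 2*(9/(-8)) = 2*(9*(-1/8)) = 2*(-9/8) = -9/4 ≈ -2.2500)
p(F, y) = y - 9*F*y/4 (p(F, y) = (-9*F/4)*y + y = -9*F*y/4 + y = y - 9*F*y/4)
(37*(-22))*p(-2, -3) = (37*(-22))*((1/4)*(-3)*(4 - 9*(-2))) = -407*(-3)*(4 + 18)/2 = -407*(-3)*22/2 = -814*(-33/2) = 13431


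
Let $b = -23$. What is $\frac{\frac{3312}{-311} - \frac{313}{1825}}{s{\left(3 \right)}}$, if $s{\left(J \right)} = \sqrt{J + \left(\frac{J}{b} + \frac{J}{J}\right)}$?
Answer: $- \frac{6141743 \sqrt{2047}}{50514175} \approx -5.5009$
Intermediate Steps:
$s{\left(J \right)} = \sqrt{1 + \frac{22 J}{23}}$ ($s{\left(J \right)} = \sqrt{J + \left(\frac{J}{-23} + \frac{J}{J}\right)} = \sqrt{J + \left(J \left(- \frac{1}{23}\right) + 1\right)} = \sqrt{J - \left(-1 + \frac{J}{23}\right)} = \sqrt{1 + \frac{22 J}{23}}$)
$\frac{\frac{3312}{-311} - \frac{313}{1825}}{s{\left(3 \right)}} = \frac{\frac{3312}{-311} - \frac{313}{1825}}{\frac{1}{23} \sqrt{529 + 506 \cdot 3}} = \frac{3312 \left(- \frac{1}{311}\right) - \frac{313}{1825}}{\frac{1}{23} \sqrt{529 + 1518}} = \frac{- \frac{3312}{311} - \frac{313}{1825}}{\frac{1}{23} \sqrt{2047}} = - \frac{6141743 \frac{\sqrt{2047}}{89}}{567575} = - \frac{6141743 \sqrt{2047}}{50514175}$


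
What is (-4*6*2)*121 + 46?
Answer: -5762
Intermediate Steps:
(-4*6*2)*121 + 46 = -24*2*121 + 46 = -48*121 + 46 = -5808 + 46 = -5762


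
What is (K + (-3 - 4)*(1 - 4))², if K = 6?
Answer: 729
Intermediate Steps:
(K + (-3 - 4)*(1 - 4))² = (6 + (-3 - 4)*(1 - 4))² = (6 - 7*(-3))² = (6 + 21)² = 27² = 729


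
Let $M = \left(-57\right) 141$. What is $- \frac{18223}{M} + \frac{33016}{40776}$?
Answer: $\frac{42017110}{13654863} \approx 3.0771$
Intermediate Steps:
$M = -8037$
$- \frac{18223}{M} + \frac{33016}{40776} = - \frac{18223}{-8037} + \frac{33016}{40776} = \left(-18223\right) \left(- \frac{1}{8037}\right) + 33016 \cdot \frac{1}{40776} = \frac{18223}{8037} + \frac{4127}{5097} = \frac{42017110}{13654863}$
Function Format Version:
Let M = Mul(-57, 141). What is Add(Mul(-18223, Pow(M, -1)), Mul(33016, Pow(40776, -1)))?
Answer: Rational(42017110, 13654863) ≈ 3.0771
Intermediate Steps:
M = -8037
Add(Mul(-18223, Pow(M, -1)), Mul(33016, Pow(40776, -1))) = Add(Mul(-18223, Pow(-8037, -1)), Mul(33016, Pow(40776, -1))) = Add(Mul(-18223, Rational(-1, 8037)), Mul(33016, Rational(1, 40776))) = Add(Rational(18223, 8037), Rational(4127, 5097)) = Rational(42017110, 13654863)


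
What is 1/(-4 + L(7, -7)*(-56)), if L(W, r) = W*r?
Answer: 1/2740 ≈ 0.00036496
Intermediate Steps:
1/(-4 + L(7, -7)*(-56)) = 1/(-4 + (7*(-7))*(-56)) = 1/(-4 - 49*(-56)) = 1/(-4 + 2744) = 1/2740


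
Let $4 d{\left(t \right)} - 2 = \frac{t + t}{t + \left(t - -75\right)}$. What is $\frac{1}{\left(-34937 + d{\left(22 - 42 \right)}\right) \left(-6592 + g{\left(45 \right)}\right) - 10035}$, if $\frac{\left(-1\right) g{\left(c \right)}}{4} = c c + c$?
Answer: $\frac{7}{3636988895} \approx 1.9247 \cdot 10^{-9}$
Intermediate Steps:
$g{\left(c \right)} = - 4 c - 4 c^{2}$ ($g{\left(c \right)} = - 4 \left(c c + c\right) = - 4 \left(c^{2} + c\right) = - 4 \left(c + c^{2}\right) = - 4 c - 4 c^{2}$)
$d{\left(t \right)} = \frac{1}{2} + \frac{t}{2 \left(75 + 2 t\right)}$ ($d{\left(t \right)} = \frac{1}{2} + \frac{\left(t + t\right) \frac{1}{t + \left(t - -75\right)}}{4} = \frac{1}{2} + \frac{2 t \frac{1}{t + \left(t + 75\right)}}{4} = \frac{1}{2} + \frac{2 t \frac{1}{t + \left(75 + t\right)}}{4} = \frac{1}{2} + \frac{2 t \frac{1}{75 + 2 t}}{4} = \frac{1}{2} + \frac{t}{2 \left(75 + 2 t\right)}$)
$\frac{1}{\left(-34937 + d{\left(22 - 42 \right)}\right) \left(-6592 + g{\left(45 \right)}\right) - 10035} = \frac{1}{\left(-34937 + \frac{3 \left(25 + \left(22 - 42\right)\right)}{2 \left(75 + 2 \left(22 - 42\right)\right)}\right) \left(-6592 - 180 \left(1 + 45\right)\right) - 10035} = \frac{1}{\left(-34937 + \frac{3 \left(25 - 20\right)}{2 \left(75 + 2 \left(-20\right)\right)}\right) \left(-6592 - 180 \cdot 46\right) - 10035} = \frac{1}{\left(-34937 + \frac{3}{2} \frac{1}{75 - 40} \cdot 5\right) \left(-6592 - 8280\right) - 10035} = \frac{1}{\left(-34937 + \frac{3}{2} \cdot \frac{1}{35} \cdot 5\right) \left(-14872\right) - 10035} = \frac{1}{\left(-34937 + \frac{3}{14}\right) \left(-14872\right) - 10035} = \frac{1}{\left(- \frac{489115}{14}\right) \left(-14872\right) - 10035} = \frac{1}{\frac{3637059140}{7} - 10035} = \frac{1}{\frac{3636988895}{7}} = \frac{7}{3636988895}$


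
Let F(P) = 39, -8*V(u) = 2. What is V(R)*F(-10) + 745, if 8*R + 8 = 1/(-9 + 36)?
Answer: 2941/4 ≈ 735.25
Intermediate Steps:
R = -215/216 (R = -1 + 1/(8*(-9 + 36)) = -1 + (⅛)/27 = -1 + (⅛)*(1/27) = -1 + 1/216 = -215/216 ≈ -0.99537)
V(u) = -¼ (V(u) = -⅛*2 = -¼)
V(R)*F(-10) + 745 = -¼*39 + 745 = -39/4 + 745 = 2941/4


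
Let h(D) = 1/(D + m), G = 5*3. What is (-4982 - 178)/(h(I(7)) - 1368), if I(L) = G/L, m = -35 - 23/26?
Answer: 3168756/840107 ≈ 3.7718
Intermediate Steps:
G = 15
m = -933/26 (m = -35 - 23/26 = -933/26 ≈ -35.885)
I(L) = 15/L
h(D) = 1/(-933/26 + D) (h(D) = 1/(D - 933/26) = 1/(-933/26 + D))
(-4982 - 178)/(h(I(7)) - 1368) = (-4982 - 178)/(26/(-933 + 26*(15/7)) - 1368) = -5160/(26/(-933 + 26*(15*(⅐))) - 1368) = -5160/(26/(-933 + 26*(15/7)) - 1368) = -5160/(26/(-933 + 390/7) - 1368) = -5160/(26/(-6141/7) - 1368) = -5160/(26*(-7/6141) - 1368) = -5160/(-182/6141 - 1368) = -5160/(-8401070/6141) = -5160*(-6141/8401070) = 3168756/840107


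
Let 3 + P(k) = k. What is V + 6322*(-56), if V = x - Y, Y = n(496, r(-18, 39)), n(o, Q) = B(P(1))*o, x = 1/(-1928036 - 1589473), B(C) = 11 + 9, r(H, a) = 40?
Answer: -1280204435569/3517509 ≈ -3.6395e+5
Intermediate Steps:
P(k) = -3 + k
B(C) = 20
x = -1/3517509 (x = 1/(-3517509) = -1/3517509 ≈ -2.8429e-7)
n(o, Q) = 20*o
Y = 9920 (Y = 20*496 = 9920)
V = -34893689281/3517509 (V = -1/3517509 - 1*9920 = -1/3517509 - 9920 = -34893689281/3517509 ≈ -9920.0)
V + 6322*(-56) = -34893689281/3517509 + 6322*(-56) = -34893689281/3517509 - 354032 = -1280204435569/3517509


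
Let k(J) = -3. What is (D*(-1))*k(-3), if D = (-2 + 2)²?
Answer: 0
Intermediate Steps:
D = 0 (D = 0² = 0)
(D*(-1))*k(-3) = (0*(-1))*(-3) = 0*(-3) = 0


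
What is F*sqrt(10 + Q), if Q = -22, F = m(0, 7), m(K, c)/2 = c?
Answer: 28*I*sqrt(3) ≈ 48.497*I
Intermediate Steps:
m(K, c) = 2*c
F = 14 (F = 2*7 = 14)
F*sqrt(10 + Q) = 14*sqrt(10 - 22) = 14*sqrt(-12) = 14*(2*I*sqrt(3)) = 28*I*sqrt(3)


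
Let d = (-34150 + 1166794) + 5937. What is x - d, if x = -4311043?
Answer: -5449624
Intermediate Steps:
d = 1138581 (d = 1132644 + 5937 = 1138581)
x - d = -4311043 - 1*1138581 = -4311043 - 1138581 = -5449624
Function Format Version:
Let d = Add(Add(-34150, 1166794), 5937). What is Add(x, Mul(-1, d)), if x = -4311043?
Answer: -5449624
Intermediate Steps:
d = 1138581 (d = Add(1132644, 5937) = 1138581)
Add(x, Mul(-1, d)) = Add(-4311043, Mul(-1, 1138581)) = Add(-4311043, -1138581) = -5449624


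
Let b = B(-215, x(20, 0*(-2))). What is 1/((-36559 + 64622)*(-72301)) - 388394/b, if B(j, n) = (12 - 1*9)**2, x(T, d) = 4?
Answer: -788044808931431/18260846667 ≈ -43155.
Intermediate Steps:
B(j, n) = 9 (B(j, n) = (12 - 9)**2 = 3**2 = 9)
b = 9
1/((-36559 + 64622)*(-72301)) - 388394/b = 1/((-36559 + 64622)*(-72301)) - 388394/9 = -1/72301/28063 - 388394*1/9 = (1/28063)*(-1/72301) - 388394/9 = -1/2028982963 - 388394/9 = -788044808931431/18260846667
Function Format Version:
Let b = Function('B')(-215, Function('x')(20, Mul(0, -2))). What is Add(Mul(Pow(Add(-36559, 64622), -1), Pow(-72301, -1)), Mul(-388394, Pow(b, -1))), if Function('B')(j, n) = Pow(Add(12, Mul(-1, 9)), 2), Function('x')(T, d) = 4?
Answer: Rational(-788044808931431, 18260846667) ≈ -43155.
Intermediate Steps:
Function('B')(j, n) = 9 (Function('B')(j, n) = Pow(Add(12, -9), 2) = Pow(3, 2) = 9)
b = 9
Add(Mul(Pow(Add(-36559, 64622), -1), Pow(-72301, -1)), Mul(-388394, Pow(b, -1))) = Add(Mul(Pow(Add(-36559, 64622), -1), Pow(-72301, -1)), Mul(-388394, Pow(9, -1))) = Add(Mul(Pow(28063, -1), Rational(-1, 72301)), Mul(-388394, Rational(1, 9))) = Add(Mul(Rational(1, 28063), Rational(-1, 72301)), Rational(-388394, 9)) = Add(Rational(-1, 2028982963), Rational(-388394, 9)) = Rational(-788044808931431, 18260846667)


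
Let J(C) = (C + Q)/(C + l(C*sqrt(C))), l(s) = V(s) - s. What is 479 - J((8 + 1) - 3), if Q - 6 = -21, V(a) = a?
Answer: 961/2 ≈ 480.50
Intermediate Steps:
Q = -15 (Q = 6 - 21 = -15)
l(s) = 0 (l(s) = s - s = 0)
J(C) = (-15 + C)/C (J(C) = (C - 15)/(C + 0) = (-15 + C)/C)
479 - J((8 + 1) - 3) = 479 - (-15 + ((8 + 1) - 3))/((8 + 1) - 3) = 479 - (-15 + (9 - 3))/(9 - 3) = 479 - (-15 + 6)/6 = 479 - (-9)/6 = 479 - 1*(-3/2) = 479 + 3/2 = 961/2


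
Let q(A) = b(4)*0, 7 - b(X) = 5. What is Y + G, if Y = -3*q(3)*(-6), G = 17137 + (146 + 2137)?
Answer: 19420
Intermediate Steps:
b(X) = 2 (b(X) = 7 - 1*5 = 7 - 5 = 2)
q(A) = 0 (q(A) = 2*0 = 0)
G = 19420 (G = 17137 + 2283 = 19420)
Y = 0 (Y = -3*0*(-6) = 0*(-6) = 0)
Y + G = 0 + 19420 = 19420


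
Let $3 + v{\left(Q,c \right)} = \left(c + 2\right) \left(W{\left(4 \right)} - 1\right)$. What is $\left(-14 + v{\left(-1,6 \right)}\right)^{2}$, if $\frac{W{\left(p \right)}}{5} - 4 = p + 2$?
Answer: $140625$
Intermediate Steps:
$W{\left(p \right)} = 30 + 5 p$ ($W{\left(p \right)} = 20 + 5 \left(p + 2\right) = 20 + 5 \left(2 + p\right) = 20 + \left(10 + 5 p\right) = 30 + 5 p$)
$v{\left(Q,c \right)} = 95 + 49 c$ ($v{\left(Q,c \right)} = -3 + \left(c + 2\right) \left(\left(30 + 5 \cdot 4\right) - 1\right) = -3 + \left(2 + c\right) \left(\left(30 + 20\right) - 1\right) = -3 + \left(2 + c\right) \left(50 - 1\right) = -3 + \left(2 + c\right) 49 = -3 + \left(98 + 49 c\right) = 95 + 49 c$)
$\left(-14 + v{\left(-1,6 \right)}\right)^{2} = \left(-14 + \left(95 + 49 \cdot 6\right)\right)^{2} = \left(-14 + \left(95 + 294\right)\right)^{2} = \left(-14 + 389\right)^{2} = 375^{2} = 140625$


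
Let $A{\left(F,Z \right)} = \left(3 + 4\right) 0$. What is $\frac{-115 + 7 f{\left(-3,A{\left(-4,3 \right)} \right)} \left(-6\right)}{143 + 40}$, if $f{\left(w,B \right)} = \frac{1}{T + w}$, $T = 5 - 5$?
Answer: $- \frac{101}{183} \approx -0.55191$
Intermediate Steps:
$T = 0$ ($T = 5 - 5 = 0$)
$A{\left(F,Z \right)} = 0$ ($A{\left(F,Z \right)} = 7 \cdot 0 = 0$)
$f{\left(w,B \right)} = \frac{1}{w}$ ($f{\left(w,B \right)} = \frac{1}{0 + w} = \frac{1}{w}$)
$\frac{-115 + 7 f{\left(-3,A{\left(-4,3 \right)} \right)} \left(-6\right)}{143 + 40} = \frac{-115 + \frac{7}{-3} \left(-6\right)}{143 + 40} = \frac{-115 + 7 \left(- \frac{1}{3}\right) \left(-6\right)}{183} = \left(-115 - -14\right) \frac{1}{183} = \left(-115 + 14\right) \frac{1}{183} = \left(-101\right) \frac{1}{183} = - \frac{101}{183}$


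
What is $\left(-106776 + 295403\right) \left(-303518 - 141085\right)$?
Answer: $-83864130081$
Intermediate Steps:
$\left(-106776 + 295403\right) \left(-303518 - 141085\right) = 188627 \left(-303518 - 141085\right) = 188627 \left(-444603\right) = -83864130081$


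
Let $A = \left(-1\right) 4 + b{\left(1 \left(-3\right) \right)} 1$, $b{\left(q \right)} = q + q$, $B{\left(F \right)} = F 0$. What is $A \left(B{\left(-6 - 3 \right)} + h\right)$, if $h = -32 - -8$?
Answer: $240$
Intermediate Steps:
$B{\left(F \right)} = 0$
$h = -24$ ($h = -32 + 8 = -24$)
$b{\left(q \right)} = 2 q$
$A = -10$ ($A = \left(-1\right) 4 + 2 \cdot 1 \left(-3\right) 1 = -4 + 2 \left(-3\right) 1 = -4 - 6 = -10$)
$A \left(B{\left(-6 - 3 \right)} + h\right) = - 10 \left(0 - 24\right) = \left(-10\right) \left(-24\right) = 240$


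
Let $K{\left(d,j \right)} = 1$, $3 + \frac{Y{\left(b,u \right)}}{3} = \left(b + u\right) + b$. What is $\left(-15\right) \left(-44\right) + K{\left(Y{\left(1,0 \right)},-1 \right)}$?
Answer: $661$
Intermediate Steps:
$Y{\left(b,u \right)} = -9 + 3 u + 6 b$ ($Y{\left(b,u \right)} = -9 + 3 \left(\left(b + u\right) + b\right) = -9 + 3 \left(u + 2 b\right) = -9 + \left(3 u + 6 b\right) = -9 + 3 u + 6 b$)
$\left(-15\right) \left(-44\right) + K{\left(Y{\left(1,0 \right)},-1 \right)} = \left(-15\right) \left(-44\right) + 1 = 660 + 1 = 661$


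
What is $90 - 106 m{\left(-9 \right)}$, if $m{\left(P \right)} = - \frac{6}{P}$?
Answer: $\frac{58}{3} \approx 19.333$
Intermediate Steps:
$90 - 106 m{\left(-9 \right)} = 90 - 106 \left(- \frac{6}{-9}\right) = 90 - 106 \left(\left(-6\right) \left(- \frac{1}{9}\right)\right) = 90 - \frac{212}{3} = \frac{58}{3}$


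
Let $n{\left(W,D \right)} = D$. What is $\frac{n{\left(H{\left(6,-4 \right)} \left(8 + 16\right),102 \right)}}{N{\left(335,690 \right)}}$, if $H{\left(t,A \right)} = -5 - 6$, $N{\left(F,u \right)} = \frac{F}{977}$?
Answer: $\frac{99654}{335} \approx 297.47$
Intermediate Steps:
$N{\left(F,u \right)} = \frac{F}{977}$ ($N{\left(F,u \right)} = F \frac{1}{977} = \frac{F}{977}$)
$H{\left(t,A \right)} = -11$ ($H{\left(t,A \right)} = -5 - 6 = -11$)
$\frac{n{\left(H{\left(6,-4 \right)} \left(8 + 16\right),102 \right)}}{N{\left(335,690 \right)}} = \frac{102}{\frac{1}{977} \cdot 335} = \frac{102}{\frac{335}{977}} = 102 \cdot \frac{977}{335} = \frac{99654}{335}$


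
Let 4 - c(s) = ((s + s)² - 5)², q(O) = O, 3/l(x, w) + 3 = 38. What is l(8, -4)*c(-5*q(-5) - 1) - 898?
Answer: -15887621/35 ≈ -4.5393e+5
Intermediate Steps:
l(x, w) = 3/35 (l(x, w) = 3/(-3 + 38) = 3/35)
c(s) = 4 - (-5 + 4*s²)² (c(s) = 4 - ((s + s)² - 5)² = 4 - ((2*s)² - 5)² = 4 - (4*s² - 5)² = 4 - (-5 + 4*s²)²)
l(8, -4)*c(-5*q(-5) - 1) - 898 = 3*(4 - (-5 + 4*(-5*(-5) - 1)²)²)/35 - 898 = 3*(4 - (-5 + 4*(25 - 1)²)²)/35 - 898 = 3*(4 - (-5 + 4*24²)²)/35 - 898 = 3*(4 - (-5 + 4*576)²)/35 - 898 = 3*(4 - (-5 + 2304)²)/35 - 898 = 3*(4 - 1*2299²)/35 - 898 = 3*(4 - 1*5285401)/35 - 898 = 3*(4 - 5285401)/35 - 898 = (3/35)*(-5285397) - 898 = -15856191/35 - 898 = -15887621/35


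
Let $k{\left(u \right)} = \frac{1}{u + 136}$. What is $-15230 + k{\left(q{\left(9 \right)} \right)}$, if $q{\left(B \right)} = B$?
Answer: $- \frac{2208349}{145} \approx -15230.0$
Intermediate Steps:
$k{\left(u \right)} = \frac{1}{136 + u}$
$-15230 + k{\left(q{\left(9 \right)} \right)} = -15230 + \frac{1}{136 + 9} = -15230 + \frac{1}{145} = - \frac{2208349}{145}$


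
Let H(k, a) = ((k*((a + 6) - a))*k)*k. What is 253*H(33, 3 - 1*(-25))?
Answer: 54552366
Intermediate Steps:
H(k, a) = 6*k³ (H(k, a) = ((k*((6 + a) - a))*k)*k = ((k*6)*k)*k = ((6*k)*k)*k = (6*k²)*k = 6*k³)
253*H(33, 3 - 1*(-25)) = 253*(6*33³) = 253*(6*35937) = 253*215622 = 54552366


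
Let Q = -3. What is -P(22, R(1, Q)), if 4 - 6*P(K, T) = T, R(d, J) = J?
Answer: -7/6 ≈ -1.1667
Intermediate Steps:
P(K, T) = ⅔ - T/6
-P(22, R(1, Q)) = -(⅔ - ⅙*(-3)) = -(⅔ + ½) = -1*7/6 = -7/6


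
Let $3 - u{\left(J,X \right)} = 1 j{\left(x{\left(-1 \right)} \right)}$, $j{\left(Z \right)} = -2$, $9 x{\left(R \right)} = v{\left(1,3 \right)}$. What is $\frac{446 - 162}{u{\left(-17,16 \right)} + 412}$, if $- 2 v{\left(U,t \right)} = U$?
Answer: $\frac{284}{417} \approx 0.68106$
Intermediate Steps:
$v{\left(U,t \right)} = - \frac{U}{2}$
$x{\left(R \right)} = - \frac{1}{18}$ ($x{\left(R \right)} = \frac{\left(- \frac{1}{2}\right) 1}{9} = \frac{1}{9} \left(- \frac{1}{2}\right) = - \frac{1}{18}$)
$u{\left(J,X \right)} = 5$ ($u{\left(J,X \right)} = 3 - 1 \left(-2\right) = 3 - -2 = 3 + 2 = 5$)
$\frac{446 - 162}{u{\left(-17,16 \right)} + 412} = \frac{446 - 162}{5 + 412} = \frac{284}{417}$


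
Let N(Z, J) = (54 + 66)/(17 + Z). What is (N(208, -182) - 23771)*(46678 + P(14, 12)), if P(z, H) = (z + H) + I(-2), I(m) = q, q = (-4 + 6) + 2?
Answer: -16654064356/15 ≈ -1.1103e+9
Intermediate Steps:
q = 4 (q = 2 + 2 = 4)
I(m) = 4
N(Z, J) = 120/(17 + Z)
P(z, H) = 4 + H + z (P(z, H) = (z + H) + 4 = (H + z) + 4 = 4 + H + z)
(N(208, -182) - 23771)*(46678 + P(14, 12)) = (120/(17 + 208) - 23771)*(46678 + (4 + 12 + 14)) = (120/225 - 23771)*(46678 + 30) = (120*(1/225) - 23771)*46708 = (8/15 - 23771)*46708 = -356557/15*46708 = -16654064356/15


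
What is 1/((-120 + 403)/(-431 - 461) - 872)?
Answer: -892/778107 ≈ -0.0011464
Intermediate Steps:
1/((-120 + 403)/(-431 - 461) - 872) = 1/(283/(-892) - 872) = 1/(283*(-1/892) - 872) = 1/(-283/892 - 872) = 1/(-778107/892) = -892/778107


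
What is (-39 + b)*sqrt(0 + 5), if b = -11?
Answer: -50*sqrt(5) ≈ -111.80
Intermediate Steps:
(-39 + b)*sqrt(0 + 5) = (-39 - 11)*sqrt(0 + 5) = -50*sqrt(5)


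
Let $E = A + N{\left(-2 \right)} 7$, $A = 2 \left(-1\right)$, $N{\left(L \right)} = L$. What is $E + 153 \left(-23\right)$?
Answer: $-3535$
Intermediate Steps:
$A = -2$
$E = -16$ ($E = -2 - 14 = -16$)
$E + 153 \left(-23\right) = -16 + 153 \left(-23\right) = -16 - 3519 = -3535$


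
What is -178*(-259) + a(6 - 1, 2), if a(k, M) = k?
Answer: 46107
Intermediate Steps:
-178*(-259) + a(6 - 1, 2) = -178*(-259) + (6 - 1) = 46102 + 5 = 46107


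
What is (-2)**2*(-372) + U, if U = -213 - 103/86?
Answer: -146389/86 ≈ -1702.2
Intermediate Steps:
U = -18421/86 (U = -213 - 103/86 = -18421/86 ≈ -214.20)
(-2)**2*(-372) + U = (-2)**2*(-372) - 18421/86 = 4*(-372) - 18421/86 = -1488 - 18421/86 = -146389/86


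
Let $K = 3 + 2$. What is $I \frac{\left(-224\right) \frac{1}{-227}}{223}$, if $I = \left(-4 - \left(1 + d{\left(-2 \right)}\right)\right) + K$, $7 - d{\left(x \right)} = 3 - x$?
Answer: $- \frac{448}{50621} \approx -0.0088501$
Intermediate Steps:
$K = 5$
$d{\left(x \right)} = 4 + x$ ($d{\left(x \right)} = 7 - \left(3 - x\right) = 7 + \left(-3 + x\right) = 4 + x$)
$I = -2$ ($I = \left(-4 - 3\right) + 5 = -7 + 5 = -2$)
$I \frac{\left(-224\right) \frac{1}{-227}}{223} = - 2 \frac{\left(-224\right) \frac{1}{-227}}{223} = - 2 \left(-224\right) \left(- \frac{1}{227}\right) \frac{1}{223} = - 2 \cdot \frac{224}{227} \cdot \frac{1}{223} = \left(-2\right) \frac{224}{50621} = - \frac{448}{50621}$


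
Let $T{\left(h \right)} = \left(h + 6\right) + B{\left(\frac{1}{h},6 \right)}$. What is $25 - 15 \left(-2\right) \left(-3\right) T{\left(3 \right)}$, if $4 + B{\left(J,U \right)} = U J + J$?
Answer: $-635$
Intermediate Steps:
$B{\left(J,U \right)} = -4 + J + J U$ ($B{\left(J,U \right)} = -4 + \left(U J + J\right) = -4 + \left(J U + J\right) = -4 + \left(J + J U\right) = -4 + J + J U$)
$T{\left(h \right)} = 2 + h + \frac{7}{h}$ ($T{\left(h \right)} = \left(h + 6\right) + \left(-4 + \frac{1}{h} + \frac{1}{h} 6\right) = \left(6 + h\right) + \left(-4 + \frac{1}{h} + \frac{6}{h}\right) = \left(6 + h\right) - \left(4 - \frac{7}{h}\right) = 2 + h + \frac{7}{h}$)
$25 - 15 \left(-2\right) \left(-3\right) T{\left(3 \right)} = 25 - 15 \left(-2\right) \left(-3\right) \left(2 + 3 + \frac{7}{3}\right) = 25 - 15 \cdot 6 \left(2 + 3 + 7 \cdot \frac{1}{3}\right) = 25 - 15 \cdot 6 \left(2 + 3 + \frac{7}{3}\right) = 25 - 15 \cdot 6 \cdot \frac{22}{3} = 25 - 660 = -635$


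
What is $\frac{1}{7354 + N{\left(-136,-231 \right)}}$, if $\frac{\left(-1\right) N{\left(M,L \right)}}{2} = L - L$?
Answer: $\frac{1}{7354} \approx 0.00013598$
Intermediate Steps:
$N{\left(M,L \right)} = 0$ ($N{\left(M,L \right)} = - 2 \left(L - L\right) = \left(-2\right) 0 = 0$)
$\frac{1}{7354 + N{\left(-136,-231 \right)}} = \frac{1}{7354 + 0} = \frac{1}{7354}$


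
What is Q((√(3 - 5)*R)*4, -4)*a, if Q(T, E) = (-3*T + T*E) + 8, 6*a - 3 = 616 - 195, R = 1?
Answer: 1696/3 - 5936*I*√2/3 ≈ 565.33 - 2798.3*I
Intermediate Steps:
a = 212/3 (a = ½ + (616 - 195)/6 = ½ + (⅙)*421 = ½ + 421/6 = 212/3 ≈ 70.667)
Q(T, E) = 8 - 3*T + E*T (Q(T, E) = (-3*T + E*T) + 8 = 8 - 3*T + E*T)
Q((√(3 - 5)*R)*4, -4)*a = (8 - 3*√(3 - 5)*1*4 - 4*√(3 - 5)*1*4)*(212/3) = (8 - 3*√(-2)*1*4 - 4*√(-2)*1*4)*(212/3) = (8 - 3*(I*√2)*1*4 - 4*(I*√2)*1*4)*(212/3) = (8 - 3*I*√2*4 - 4*I*√2*4)*(212/3) = (8 - 12*I*√2 - 16*I*√2)*(212/3) = (8 - 28*I*√2)*(212/3) = 1696/3 - 5936*I*√2/3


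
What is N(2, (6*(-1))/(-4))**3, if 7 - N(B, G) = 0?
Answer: 343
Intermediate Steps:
N(B, G) = 7 (N(B, G) = 7 - 1*0 = 7 + 0 = 7)
N(2, (6*(-1))/(-4))**3 = 7**3 = 343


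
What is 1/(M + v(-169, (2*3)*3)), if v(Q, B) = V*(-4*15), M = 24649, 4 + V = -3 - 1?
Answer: 1/25129 ≈ 3.9795e-5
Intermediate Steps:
V = -8 (V = -4 + (-3 - 1) = -4 - 4 = -8)
v(Q, B) = 480 (v(Q, B) = -(-32)*15 = -8*(-60) = 480)
1/(M + v(-169, (2*3)*3)) = 1/(24649 + 480) = 1/25129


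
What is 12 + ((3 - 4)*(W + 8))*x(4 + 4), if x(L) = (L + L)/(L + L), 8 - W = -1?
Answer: -5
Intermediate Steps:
W = 9 (W = 8 - 1*(-1) = 8 + 1 = 9)
x(L) = 1 (x(L) = (2*L)/((2*L)) = (2*L)*(1/(2*L)) = 1)
12 + ((3 - 4)*(W + 8))*x(4 + 4) = 12 + ((3 - 4)*(9 + 8))*1 = 12 - 1*17*1 = 12 - 17*1 = 12 - 17 = -5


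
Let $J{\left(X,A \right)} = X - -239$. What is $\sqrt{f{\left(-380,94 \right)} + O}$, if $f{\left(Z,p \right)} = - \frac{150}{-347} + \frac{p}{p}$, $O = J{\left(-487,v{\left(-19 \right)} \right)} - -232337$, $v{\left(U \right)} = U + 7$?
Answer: $\frac{2 \sqrt{6986444215}}{347} \approx 481.76$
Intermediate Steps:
$v{\left(U \right)} = 7 + U$
$J{\left(X,A \right)} = 239 + X$ ($J{\left(X,A \right)} = X + 239 = 239 + X$)
$O = 232089$ ($O = \left(239 - 487\right) - -232337 = -248 + 232337 = 232089$)
$f{\left(Z,p \right)} = \frac{497}{347}$ ($f{\left(Z,p \right)} = \left(-150\right) \left(- \frac{1}{347}\right) + 1 = \frac{150}{347} + 1 = \frac{497}{347}$)
$\sqrt{f{\left(-380,94 \right)} + O} = \sqrt{\frac{497}{347} + 232089} = \sqrt{\frac{80535380}{347}} = \frac{2 \sqrt{6986444215}}{347}$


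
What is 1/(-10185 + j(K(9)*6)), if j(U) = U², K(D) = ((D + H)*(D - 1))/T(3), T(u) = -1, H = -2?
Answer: 1/102711 ≈ 9.7361e-6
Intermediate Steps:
K(D) = -(-1 + D)*(-2 + D) (K(D) = ((D - 2)*(D - 1))/(-1) = ((-2 + D)*(-1 + D))*(-1) = ((-1 + D)*(-2 + D))*(-1) = -(-1 + D)*(-2 + D))
1/(-10185 + j(K(9)*6)) = 1/(-10185 + ((-2 - 1*9² + 3*9)*6)²) = 1/(-10185 + ((-2 - 1*81 + 27)*6)²) = 1/(-10185 + ((-2 - 81 + 27)*6)²) = 1/(-10185 + (-56*6)²) = 1/(-10185 + (-336)²) = 1/(-10185 + 112896) = 1/102711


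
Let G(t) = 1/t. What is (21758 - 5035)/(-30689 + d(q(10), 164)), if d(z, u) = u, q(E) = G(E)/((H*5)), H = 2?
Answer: -16723/30525 ≈ -0.54785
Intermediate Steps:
q(E) = 1/(10*E) (q(E) = 1/(E*((2*5))) = 1/(E*10) = (1/10)/E = 1/(10*E))
(21758 - 5035)/(-30689 + d(q(10), 164)) = (21758 - 5035)/(-30689 + 164) = 16723/(-30525) = 16723*(-1/30525) = -16723/30525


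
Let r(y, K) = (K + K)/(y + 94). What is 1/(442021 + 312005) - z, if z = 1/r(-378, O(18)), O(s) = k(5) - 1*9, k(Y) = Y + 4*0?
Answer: -13383961/377013 ≈ -35.500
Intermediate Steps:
k(Y) = Y (k(Y) = Y + 0 = Y)
O(s) = -4 (O(s) = 5 - 1*9 = 5 - 9 = -4)
r(y, K) = 2*K/(94 + y) (r(y, K) = (2*K)/(94 + y) = 2*K/(94 + y))
z = 71/2 (z = 1/(2*(-4)/(94 - 378)) = 1/(2*(-4)/(-284)) = 1/(2*(-4)*(-1/284)) = 1/(2/71) = 71/2 ≈ 35.500)
1/(442021 + 312005) - z = 1/(442021 + 312005) - 1*71/2 = 1/754026 - 71/2 = -13383961/377013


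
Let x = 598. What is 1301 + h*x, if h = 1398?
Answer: 837305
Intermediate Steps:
1301 + h*x = 1301 + 1398*598 = 1301 + 836004 = 837305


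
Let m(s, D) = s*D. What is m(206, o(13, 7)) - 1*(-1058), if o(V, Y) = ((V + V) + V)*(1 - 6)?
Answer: -39112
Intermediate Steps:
o(V, Y) = -15*V (o(V, Y) = (2*V + V)*(-5) = (3*V)*(-5) = -15*V)
m(s, D) = D*s
m(206, o(13, 7)) - 1*(-1058) = -15*13*206 - 1*(-1058) = -195*206 + 1058 = -40170 + 1058 = -39112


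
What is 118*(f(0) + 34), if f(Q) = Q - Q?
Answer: 4012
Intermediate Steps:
f(Q) = 0
118*(f(0) + 34) = 118*(0 + 34) = 118*34 = 4012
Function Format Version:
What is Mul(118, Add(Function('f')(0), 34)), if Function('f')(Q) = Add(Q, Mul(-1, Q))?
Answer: 4012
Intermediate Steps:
Function('f')(Q) = 0
Mul(118, Add(Function('f')(0), 34)) = Mul(118, Add(0, 34)) = Mul(118, 34) = 4012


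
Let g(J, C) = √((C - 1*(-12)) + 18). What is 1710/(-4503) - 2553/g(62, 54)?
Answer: -30/79 - 851*√21/14 ≈ -278.94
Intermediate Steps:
g(J, C) = √(30 + C) (g(J, C) = √((C + 12) + 18) = √((12 + C) + 18) = √(30 + C))
1710/(-4503) - 2553/g(62, 54) = 1710/(-4503) - 2553/√(30 + 54) = 1710*(-1/4503) - 2553*√21/42 = -30/79 - 2553*√21/42 = -30/79 - 851*√21/14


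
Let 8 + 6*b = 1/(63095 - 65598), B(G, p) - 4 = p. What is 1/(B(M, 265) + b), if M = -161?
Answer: 5006/1339939 ≈ 0.0037360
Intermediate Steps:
B(G, p) = 4 + p
b = -6675/5006 (b = -4/3 + 1/(6*(63095 - 65598)) = -4/3 + (⅙)/(-2503) = -4/3 + (⅙)*(-1/2503) = -4/3 - 1/15018 = -6675/5006 ≈ -1.3334)
1/(B(M, 265) + b) = 1/((4 + 265) - 6675/5006) = 1/(269 - 6675/5006) = 1/(1339939/5006) = 5006/1339939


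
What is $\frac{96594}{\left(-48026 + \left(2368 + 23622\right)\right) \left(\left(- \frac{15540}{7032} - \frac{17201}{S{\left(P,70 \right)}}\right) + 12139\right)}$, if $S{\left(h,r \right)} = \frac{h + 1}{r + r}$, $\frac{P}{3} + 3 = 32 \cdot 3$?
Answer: $- \frac{832413}{671536082} \approx -0.0012396$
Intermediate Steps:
$P = 279$ ($P = -9 + 3 \cdot 32 \cdot 3 = -9 + 3 \cdot 96 = -9 + 288 = 279$)
$S{\left(h,r \right)} = \frac{1 + h}{2 r}$
$\frac{96594}{\left(-48026 + \left(2368 + 23622\right)\right) \left(\left(- \frac{15540}{7032} - \frac{17201}{S{\left(P,70 \right)}}\right) + 12139\right)} = \frac{96594}{\left(-48026 + \left(2368 + 23622\right)\right) \left(\left(- \frac{15540}{7032} - \frac{17201}{\frac{1}{2} \cdot \frac{1}{70} \left(1 + 279\right)}\right) + 12139\right)} = \frac{96594}{\left(-48026 + 25990\right) \left(\left(\left(-15540\right) \frac{1}{7032} - \frac{17201}{\frac{1}{2} \cdot \frac{1}{70} \cdot 280}\right) + 12139\right)} = \frac{96594}{\left(-22036\right) \left(\left(- \frac{1295}{586} - \frac{17201}{2}\right) + 12139\right)} = \frac{96594}{\left(-22036\right) \left(- \frac{2520594}{293} + 12139\right)} = \frac{96594}{\left(-22036\right) \frac{1036133}{293}} = \frac{96594}{- \frac{22832226788}{293}} = 96594 \left(- \frac{293}{22832226788}\right) = - \frac{832413}{671536082}$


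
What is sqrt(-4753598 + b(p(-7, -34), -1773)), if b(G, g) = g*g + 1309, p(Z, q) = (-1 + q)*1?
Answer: 2*I*sqrt(402190) ≈ 1268.4*I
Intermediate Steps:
p(Z, q) = -1 + q
b(G, g) = 1309 + g**2 (b(G, g) = g**2 + 1309 = 1309 + g**2)
sqrt(-4753598 + b(p(-7, -34), -1773)) = sqrt(-4753598 + (1309 + (-1773)**2)) = sqrt(-4753598 + (1309 + 3143529)) = sqrt(-4753598 + 3144838) = sqrt(-1608760) = 2*I*sqrt(402190)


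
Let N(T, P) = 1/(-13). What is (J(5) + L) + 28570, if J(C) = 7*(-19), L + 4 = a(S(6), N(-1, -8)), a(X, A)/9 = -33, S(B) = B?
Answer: 28136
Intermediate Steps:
N(T, P) = -1/13
a(X, A) = -297 (a(X, A) = 9*(-33) = -297)
L = -301 (L = -4 - 297 = -301)
J(C) = -133
(J(5) + L) + 28570 = (-133 - 301) + 28570 = -434 + 28570 = 28136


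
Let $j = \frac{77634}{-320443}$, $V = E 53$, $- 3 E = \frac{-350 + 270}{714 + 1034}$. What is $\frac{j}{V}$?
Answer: $- \frac{50889087}{169834790} \approx -0.29964$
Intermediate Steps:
$E = \frac{20}{1311}$ ($E = - \frac{\left(-350 + 270\right) \frac{1}{714 + 1034}}{3} = - \frac{\left(-80\right) \frac{1}{1748}}{3} = \left(- \frac{1}{3}\right) \left(- \frac{20}{437}\right) = \frac{20}{1311} \approx 0.015256$)
$V = \frac{1060}{1311}$ ($V = \frac{20}{1311} \cdot 53 = \frac{1060}{1311} \approx 0.80854$)
$j = - \frac{77634}{320443}$ ($j = 77634 \left(- \frac{1}{320443}\right) = - \frac{77634}{320443} \approx -0.24227$)
$\frac{j}{V} = - \frac{77634}{320443 \cdot \frac{1060}{1311}} = \left(- \frac{77634}{320443}\right) \frac{1311}{1060} = - \frac{50889087}{169834790}$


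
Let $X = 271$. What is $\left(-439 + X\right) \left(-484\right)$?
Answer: $81312$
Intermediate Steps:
$\left(-439 + X\right) \left(-484\right) = \left(-439 + 271\right) \left(-484\right) = \left(-168\right) \left(-484\right) = 81312$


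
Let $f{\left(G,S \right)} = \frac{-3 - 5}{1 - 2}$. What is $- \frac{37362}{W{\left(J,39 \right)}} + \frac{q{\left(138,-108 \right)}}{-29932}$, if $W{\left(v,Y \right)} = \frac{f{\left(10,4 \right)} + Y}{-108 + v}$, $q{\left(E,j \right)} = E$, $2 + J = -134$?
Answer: $\frac{136434961605}{703402} \approx 1.9396 \cdot 10^{5}$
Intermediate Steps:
$f{\left(G,S \right)} = 8$ ($f{\left(G,S \right)} = - \frac{8}{-1} = \left(-8\right) \left(-1\right) = 8$)
$J = -136$ ($J = -2 - 134 = -136$)
$W{\left(v,Y \right)} = \frac{8 + Y}{-108 + v}$
$- \frac{37362}{W{\left(J,39 \right)}} + \frac{q{\left(138,-108 \right)}}{-29932} = - \frac{37362}{\frac{1}{-108 - 136} \left(8 + 39\right)} + \frac{138}{-29932} = - \frac{37362}{\frac{1}{-244} \cdot 47} + 138 \left(- \frac{1}{29932}\right) = - \frac{37362}{\left(- \frac{1}{244}\right) 47} - \frac{69}{14966} = - \frac{37362}{- \frac{47}{244}} - \frac{69}{14966} = \left(-37362\right) \left(- \frac{244}{47}\right) - \frac{69}{14966} = \frac{9116328}{47} - \frac{69}{14966} = \frac{136434961605}{703402}$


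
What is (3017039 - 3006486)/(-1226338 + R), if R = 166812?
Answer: -10553/1059526 ≈ -0.0099601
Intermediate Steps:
(3017039 - 3006486)/(-1226338 + R) = (3017039 - 3006486)/(-1226338 + 166812) = 10553/(-1059526) = 10553*(-1/1059526) = -10553/1059526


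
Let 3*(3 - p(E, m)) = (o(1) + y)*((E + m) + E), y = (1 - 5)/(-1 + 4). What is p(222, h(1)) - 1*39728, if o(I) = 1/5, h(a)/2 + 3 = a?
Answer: -356029/9 ≈ -39559.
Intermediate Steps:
h(a) = -6 + 2*a
o(I) = 1/5
y = -4/3 ≈ -1.3333
p(E, m) = 3 + 17*m/45 + 34*E/45 (p(E, m) = 3 - (1/5 - 4/3)*((E + m) + E)/3 = 3 - (-17)*(m + 2*E)/45 = 3 - (-34*E/15 - 17*m/15)/3 = 3 + (17*m/45 + 34*E/45) = 3 + 17*m/45 + 34*E/45)
p(222, h(1)) - 1*39728 = (3 + 17*(-6 + 2*1)/45 + (34/45)*222) - 1*39728 = (3 + 17*(-6 + 2)/45 + 2516/15) - 39728 = (3 + (17/45)*(-4) + 2516/15) - 39728 = (3 - 68/45 + 2516/15) - 39728 = 1523/9 - 39728 = -356029/9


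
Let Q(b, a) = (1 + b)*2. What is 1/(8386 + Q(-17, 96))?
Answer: 1/8354 ≈ 0.00011970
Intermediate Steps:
Q(b, a) = 2 + 2*b
1/(8386 + Q(-17, 96)) = 1/(8386 + (2 + 2*(-17))) = 1/(8386 + (2 - 34)) = 1/(8386 - 32) = 1/8354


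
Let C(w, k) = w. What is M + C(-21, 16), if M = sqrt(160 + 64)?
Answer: -21 + 4*sqrt(14) ≈ -6.0334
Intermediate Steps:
M = 4*sqrt(14) (M = sqrt(224) = 4*sqrt(14) ≈ 14.967)
M + C(-21, 16) = 4*sqrt(14) - 21 = -21 + 4*sqrt(14)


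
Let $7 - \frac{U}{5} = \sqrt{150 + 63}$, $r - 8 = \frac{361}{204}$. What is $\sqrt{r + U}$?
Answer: $\frac{\sqrt{465783 - 52020 \sqrt{213}}}{102} \approx 5.3106 i$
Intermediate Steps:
$r = \frac{1993}{204}$ ($r = 8 + \frac{361}{204} = \frac{1993}{204} \approx 9.7696$)
$U = 35 - 5 \sqrt{213}$ ($U = 35 - 5 \sqrt{150 + 63} = 35 - 5 \sqrt{213} \approx -37.973$)
$\sqrt{r + U} = \sqrt{\frac{1993}{204} + \left(35 - 5 \sqrt{213}\right)} = \sqrt{\frac{9133}{204} - 5 \sqrt{213}}$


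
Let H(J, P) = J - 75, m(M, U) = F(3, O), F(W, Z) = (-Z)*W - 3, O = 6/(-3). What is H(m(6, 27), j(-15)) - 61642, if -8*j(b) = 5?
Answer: -61714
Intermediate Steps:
j(b) = -5/8 (j(b) = -⅛*5 = -5/8)
O = -2 (O = 6*(-⅓) = -2)
F(W, Z) = -3 - W*Z (F(W, Z) = -W*Z - 3 = -3 - W*Z)
m(M, U) = 3 (m(M, U) = -3 - 1*3*(-2) = -3 + 6 = 3)
H(J, P) = -75 + J
H(m(6, 27), j(-15)) - 61642 = (-75 + 3) - 61642 = -72 - 61642 = -61714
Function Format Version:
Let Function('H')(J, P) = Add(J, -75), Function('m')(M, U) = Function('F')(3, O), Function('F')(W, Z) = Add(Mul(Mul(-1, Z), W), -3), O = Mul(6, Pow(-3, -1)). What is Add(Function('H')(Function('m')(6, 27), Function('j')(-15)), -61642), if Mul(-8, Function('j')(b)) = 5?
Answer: -61714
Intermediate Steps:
Function('j')(b) = Rational(-5, 8) (Function('j')(b) = Mul(Rational(-1, 8), 5) = Rational(-5, 8))
O = -2 (O = Mul(6, Rational(-1, 3)) = -2)
Function('F')(W, Z) = Add(-3, Mul(-1, W, Z)) (Function('F')(W, Z) = Add(Mul(-1, W, Z), -3) = Add(-3, Mul(-1, W, Z)))
Function('m')(M, U) = 3 (Function('m')(M, U) = Add(-3, Mul(-1, 3, -2)) = Add(-3, 6) = 3)
Function('H')(J, P) = Add(-75, J)
Add(Function('H')(Function('m')(6, 27), Function('j')(-15)), -61642) = Add(Add(-75, 3), -61642) = Add(-72, -61642) = -61714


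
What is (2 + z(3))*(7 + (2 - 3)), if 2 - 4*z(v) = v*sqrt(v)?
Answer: 15 - 9*sqrt(3)/2 ≈ 7.2058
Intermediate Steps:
z(v) = 1/2 - v**(3/2)/4 (z(v) = 1/2 - v*sqrt(v)/4 = 1/2 - v**(3/2)/4)
(2 + z(3))*(7 + (2 - 3)) = (2 + (1/2 - 3*sqrt(3)/4))*(7 + (2 - 3)) = (2 + (1/2 - 3*sqrt(3)/4))*(7 - 1) = (2 + (1/2 - 3*sqrt(3)/4))*6 = (5/2 - 3*sqrt(3)/4)*6 = 15 - 9*sqrt(3)/2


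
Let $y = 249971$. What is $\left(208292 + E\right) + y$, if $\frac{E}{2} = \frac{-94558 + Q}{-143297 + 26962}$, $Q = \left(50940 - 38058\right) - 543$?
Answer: $\frac{53312190543}{116335} \approx 4.5826 \cdot 10^{5}$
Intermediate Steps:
$Q = 12339$ ($Q = 12882 - 543 = 12339$)
$E = \frac{164438}{116335}$ ($E = 2 \frac{-94558 + 12339}{-143297 + 26962} = 2 \left(- \frac{82219}{-116335}\right) = 2 \left(\left(-82219\right) \left(- \frac{1}{116335}\right)\right) = 2 \cdot \frac{82219}{116335} = \frac{164438}{116335} \approx 1.4135$)
$\left(208292 + E\right) + y = \left(208292 + \frac{164438}{116335}\right) + 249971 = \frac{24231814258}{116335} + 249971 = \frac{53312190543}{116335}$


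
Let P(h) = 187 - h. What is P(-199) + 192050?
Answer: 192436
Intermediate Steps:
P(-199) + 192050 = (187 - 1*(-199)) + 192050 = (187 + 199) + 192050 = 386 + 192050 = 192436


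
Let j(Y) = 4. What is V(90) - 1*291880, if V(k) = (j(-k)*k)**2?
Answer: -162280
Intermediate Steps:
V(k) = 16*k**2 (V(k) = (4*k)**2 = 16*k**2)
V(90) - 1*291880 = 16*90**2 - 1*291880 = 16*8100 - 291880 = 129600 - 291880 = -162280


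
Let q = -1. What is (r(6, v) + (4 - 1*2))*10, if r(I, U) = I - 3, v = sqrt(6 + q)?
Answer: 50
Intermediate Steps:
v = sqrt(5) (v = sqrt(6 - 1) = sqrt(5) ≈ 2.2361)
r(I, U) = -3 + I
(r(6, v) + (4 - 1*2))*10 = ((-3 + 6) + (4 - 1*2))*10 = (3 + (4 - 2))*10 = (3 + 2)*10 = 5*10 = 50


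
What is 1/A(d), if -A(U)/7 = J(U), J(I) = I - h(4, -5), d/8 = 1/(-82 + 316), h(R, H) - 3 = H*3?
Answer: -117/9856 ≈ -0.011871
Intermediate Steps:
h(R, H) = 3 + 3*H (h(R, H) = 3 + H*3 = 3 + 3*H)
d = 4/117 (d = 8/(-82 + 316) = 8/234 = 8*(1/234) = 4/117 ≈ 0.034188)
J(I) = 12 + I (J(I) = I - (3 + 3*(-5)) = I - (3 - 15) = I - 1*(-12) = I + 12 = 12 + I)
A(U) = -84 - 7*U (A(U) = -7*(12 + U) = -84 - 7*U)
1/A(d) = 1/(-84 - 7*4/117) = 1/(-84 - 28/117) = 1/(-9856/117) = -117/9856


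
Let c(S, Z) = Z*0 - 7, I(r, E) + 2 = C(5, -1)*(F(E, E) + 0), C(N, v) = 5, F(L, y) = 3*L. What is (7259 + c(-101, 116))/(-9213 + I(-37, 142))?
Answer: -7252/7085 ≈ -1.0236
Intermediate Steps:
I(r, E) = -2 + 15*E (I(r, E) = -2 + 5*(3*E + 0) = -2 + 5*(3*E) = -2 + 15*E)
c(S, Z) = -7 (c(S, Z) = 0 - 7 = -7)
(7259 + c(-101, 116))/(-9213 + I(-37, 142)) = (7259 - 7)/(-9213 + (-2 + 15*142)) = 7252/(-9213 + (-2 + 2130)) = 7252/(-9213 + 2128) = 7252/(-7085) = 7252*(-1/7085) = -7252/7085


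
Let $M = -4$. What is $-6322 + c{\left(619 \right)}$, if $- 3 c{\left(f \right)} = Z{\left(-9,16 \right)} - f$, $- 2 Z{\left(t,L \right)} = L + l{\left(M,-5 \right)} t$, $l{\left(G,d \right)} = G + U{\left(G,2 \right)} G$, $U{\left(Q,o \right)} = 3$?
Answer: $-6089$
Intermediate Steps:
$l{\left(G,d \right)} = 4 G$ ($l{\left(G,d \right)} = G + 3 G = 4 G$)
$Z{\left(t,L \right)} = 8 t - \frac{L}{2}$ ($Z{\left(t,L \right)} = - \frac{L + 4 \left(-4\right) t}{2} = - \frac{L - 16 t}{2} = 8 t - \frac{L}{2}$)
$c{\left(f \right)} = \frac{80}{3} + \frac{f}{3}$ ($c{\left(f \right)} = - \frac{\left(8 \left(-9\right) - 8\right) - f}{3} = - \frac{\left(-72 - 8\right) - f}{3} = - \frac{-80 - f}{3} = \frac{80}{3} + \frac{f}{3}$)
$-6322 + c{\left(619 \right)} = -6322 + \left(\frac{80}{3} + \frac{1}{3} \cdot 619\right) = -6322 + \left(\frac{80}{3} + \frac{619}{3}\right) = -6322 + 233 = -6089$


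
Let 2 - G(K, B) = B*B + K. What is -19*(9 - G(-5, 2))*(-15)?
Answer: 1710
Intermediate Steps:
G(K, B) = 2 - K - B² (G(K, B) = 2 - (B*B + K) = 2 - (B² + K) = 2 - (K + B²) = 2 + (-K - B²) = 2 - K - B²)
-19*(9 - G(-5, 2))*(-15) = -19*(9 - (2 - 1*(-5) - 1*2²))*(-15) = -19*(9 - (2 + 5 - 1*4))*(-15) = -19*(9 - (2 + 5 - 4))*(-15) = -19*(9 - 1*3)*(-15) = -19*(9 - 3)*(-15) = -19*6*(-15) = -114*(-15) = 1710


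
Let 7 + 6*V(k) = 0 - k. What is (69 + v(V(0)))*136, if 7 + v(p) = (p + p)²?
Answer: 82552/9 ≈ 9172.4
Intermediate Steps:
V(k) = -7/6 - k/6 (V(k) = -7/6 + (0 - k)/6 = -7/6 + (-k)/6 = -7/6 - k/6)
v(p) = -7 + 4*p² (v(p) = -7 + (p + p)² = -7 + (2*p)² = -7 + 4*p²)
(69 + v(V(0)))*136 = (69 + (-7 + 4*(-7/6 - ⅙*0)²))*136 = (69 + (-7 + 4*(-7/6 + 0)²))*136 = (69 + (-7 + 4*(-7/6)²))*136 = (69 + (-7 + 4*(49/36)))*136 = (69 + (-7 + 49/9))*136 = (69 - 14/9)*136 = (607/9)*136 = 82552/9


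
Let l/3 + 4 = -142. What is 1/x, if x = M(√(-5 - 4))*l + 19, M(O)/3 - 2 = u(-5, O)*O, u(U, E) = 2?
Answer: -2609/68964337 + 7884*I/68964337 ≈ -3.7831e-5 + 0.00011432*I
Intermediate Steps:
l = -438 (l = -12 + 3*(-142) = -12 - 426 = -438)
M(O) = 6 + 6*O (M(O) = 6 + 3*(2*O) = 6 + 6*O)
x = -2609 - 7884*I (x = (6 + 6*√(-5 - 4))*(-438) + 19 = (6 + 6*√(-9))*(-438) + 19 = (6 + 6*(3*I))*(-438) + 19 = (6 + 18*I)*(-438) + 19 = (-2628 - 7884*I) + 19 = -2609 - 7884*I ≈ -2609.0 - 7884.0*I)
1/x = 1/(-2609 - 7884*I) = (-2609 + 7884*I)/68964337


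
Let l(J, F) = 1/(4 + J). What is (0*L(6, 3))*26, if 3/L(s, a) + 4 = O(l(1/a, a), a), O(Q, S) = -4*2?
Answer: 0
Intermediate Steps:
O(Q, S) = -8
L(s, a) = -1/4 (L(s, a) = 3/(-4 - 8) = 3/(-12) = 3*(-1/12) = -1/4)
(0*L(6, 3))*26 = (0*(-1/4))*26 = 0*26 = 0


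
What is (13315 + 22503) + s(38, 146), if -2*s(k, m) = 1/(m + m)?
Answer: 20917711/584 ≈ 35818.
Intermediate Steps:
s(k, m) = -1/(4*m) (s(k, m) = -1/(2*(m + m)) = -1/(2*m)/2 = -1/(4*m))
(13315 + 22503) + s(38, 146) = (13315 + 22503) - 1/4/146 = 35818 - 1/4*1/146 = 35818 - 1/584 = 20917711/584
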